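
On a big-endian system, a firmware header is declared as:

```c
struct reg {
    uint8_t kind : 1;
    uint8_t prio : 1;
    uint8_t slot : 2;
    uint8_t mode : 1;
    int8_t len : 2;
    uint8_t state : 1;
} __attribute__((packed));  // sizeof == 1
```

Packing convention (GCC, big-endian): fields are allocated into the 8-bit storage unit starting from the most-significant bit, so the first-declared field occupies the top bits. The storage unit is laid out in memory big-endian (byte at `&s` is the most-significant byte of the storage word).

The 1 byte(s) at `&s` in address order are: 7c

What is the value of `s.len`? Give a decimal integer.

-2

[0]=0x7c (big-endian) → word 0x7c
kind [7+:1] = (word>>7) & 0x1 = 0
prio [6+:1] = (word>>6) & 0x1 = 1
slot [4+:2] = (word>>4) & 0x3 = 3
mode [3+:1] = (word>>3) & 0x1 = 1
len [1+:2] = (word>>1) & 0x3 = 2  ←
state [0+:1] = (word>>0) & 0x1 = 0
len signed 2b, MSB=1: 2 - 4 = -2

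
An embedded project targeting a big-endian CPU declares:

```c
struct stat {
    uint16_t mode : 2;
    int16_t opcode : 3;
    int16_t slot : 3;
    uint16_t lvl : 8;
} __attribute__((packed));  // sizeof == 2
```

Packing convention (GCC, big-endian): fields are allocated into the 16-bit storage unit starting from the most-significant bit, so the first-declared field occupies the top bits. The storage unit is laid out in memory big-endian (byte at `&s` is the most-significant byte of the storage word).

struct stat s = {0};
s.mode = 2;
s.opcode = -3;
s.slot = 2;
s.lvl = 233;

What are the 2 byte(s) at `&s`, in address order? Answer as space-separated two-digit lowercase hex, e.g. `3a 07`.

aa e9

mode (2b) val=2 bits=0x2 at bit 14: 0x8000
opcode (3b) val=-3 bits=0x5 at bit 11: 0xa800
slot (3b) val=2 bits=0x2 at bit 8: 0xaa00
lvl (8b) val=233 bits=0xe9 at bit 0: 0xaae9
word = 0xaae9 → big-endian bytes:
  [0]=0xaa  [1]=0xe9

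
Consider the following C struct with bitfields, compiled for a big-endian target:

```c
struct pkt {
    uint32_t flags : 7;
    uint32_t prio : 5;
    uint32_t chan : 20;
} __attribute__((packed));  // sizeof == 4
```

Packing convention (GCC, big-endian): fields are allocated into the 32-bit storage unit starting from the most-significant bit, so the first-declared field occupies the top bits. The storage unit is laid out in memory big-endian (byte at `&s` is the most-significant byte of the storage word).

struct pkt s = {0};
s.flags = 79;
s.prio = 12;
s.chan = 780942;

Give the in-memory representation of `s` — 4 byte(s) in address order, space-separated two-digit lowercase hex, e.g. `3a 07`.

[25+:7] flags=79 & 0x7f = 0x4f; word=0x9e000000
[20+:5] prio=12 & 0x1f = 0xc; word=0x9ec00000
[0+:20] chan=780942 & 0xfffff = 0xbea8e; word=0x9ecbea8e
word = 0x9ecbea8e → big-endian bytes:
  [0]=0x9e  [1]=0xcb  [2]=0xea  [3]=0x8e

9e cb ea 8e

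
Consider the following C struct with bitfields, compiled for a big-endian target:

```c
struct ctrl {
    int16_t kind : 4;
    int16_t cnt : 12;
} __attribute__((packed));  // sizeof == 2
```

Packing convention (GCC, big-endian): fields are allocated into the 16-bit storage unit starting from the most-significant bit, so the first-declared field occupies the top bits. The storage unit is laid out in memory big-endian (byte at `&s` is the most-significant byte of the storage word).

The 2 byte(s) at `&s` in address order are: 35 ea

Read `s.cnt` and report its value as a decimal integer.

[0]=0x35 [1]=0xea (big-endian) → word 0x35ea
kind [12+:4] = (word>>12) & 0xf = 3
cnt [0+:12] = (word>>0) & 0xfff = 1514  ←
cnt signed 12b, MSB=0: value = 1514

1514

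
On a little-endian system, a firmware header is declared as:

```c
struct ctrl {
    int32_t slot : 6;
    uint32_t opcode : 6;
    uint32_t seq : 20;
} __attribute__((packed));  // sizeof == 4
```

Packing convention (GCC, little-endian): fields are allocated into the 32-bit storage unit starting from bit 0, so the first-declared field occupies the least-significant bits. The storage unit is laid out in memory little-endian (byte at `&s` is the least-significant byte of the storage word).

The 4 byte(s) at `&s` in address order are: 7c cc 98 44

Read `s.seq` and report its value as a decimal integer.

[0]=0x7c [1]=0xcc [2]=0x98 [3]=0x44 (little-endian) → word 0x4498cc7c
slot [0+:6] = (word>>0) & 0x3f = 60
opcode [6+:6] = (word>>6) & 0x3f = 49
seq [12+:20] = (word>>12) & 0xfffff = 280972  ←

280972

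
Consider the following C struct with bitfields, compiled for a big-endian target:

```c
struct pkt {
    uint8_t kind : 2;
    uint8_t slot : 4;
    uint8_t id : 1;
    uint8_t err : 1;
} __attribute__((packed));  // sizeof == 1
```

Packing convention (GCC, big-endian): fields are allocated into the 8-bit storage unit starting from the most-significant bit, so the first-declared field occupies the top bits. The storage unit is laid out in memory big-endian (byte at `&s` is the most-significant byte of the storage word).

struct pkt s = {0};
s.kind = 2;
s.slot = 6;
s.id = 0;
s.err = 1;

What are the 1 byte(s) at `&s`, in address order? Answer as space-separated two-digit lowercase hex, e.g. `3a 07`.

99

kind (2b) val=2 bits=0x2 at bit 6: 0x80
slot (4b) val=6 bits=0x6 at bit 2: 0x98
id (1b) val=0 bits=0x0 at bit 1: 0x98
err (1b) val=1 bits=0x1 at bit 0: 0x99
word = 0x99 → big-endian bytes:
  [0]=0x99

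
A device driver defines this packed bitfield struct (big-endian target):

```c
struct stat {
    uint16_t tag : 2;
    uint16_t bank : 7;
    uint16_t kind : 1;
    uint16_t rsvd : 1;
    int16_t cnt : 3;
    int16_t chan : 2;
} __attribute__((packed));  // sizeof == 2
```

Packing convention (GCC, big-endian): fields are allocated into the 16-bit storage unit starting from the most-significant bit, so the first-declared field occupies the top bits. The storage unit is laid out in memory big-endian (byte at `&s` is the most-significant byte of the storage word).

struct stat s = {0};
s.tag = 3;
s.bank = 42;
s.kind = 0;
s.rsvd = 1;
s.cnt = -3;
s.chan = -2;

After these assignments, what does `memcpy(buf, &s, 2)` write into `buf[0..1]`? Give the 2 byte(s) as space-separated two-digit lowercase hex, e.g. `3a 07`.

d5 36

tag (2b) val=3 bits=0x3 at bit 14: 0xc000
bank (7b) val=42 bits=0x2a at bit 7: 0xd500
kind (1b) val=0 bits=0x0 at bit 6: 0xd500
rsvd (1b) val=1 bits=0x1 at bit 5: 0xd520
cnt (3b) val=-3 bits=0x5 at bit 2: 0xd534
chan (2b) val=-2 bits=0x2 at bit 0: 0xd536
word = 0xd536 → big-endian bytes:
  [0]=0xd5  [1]=0x36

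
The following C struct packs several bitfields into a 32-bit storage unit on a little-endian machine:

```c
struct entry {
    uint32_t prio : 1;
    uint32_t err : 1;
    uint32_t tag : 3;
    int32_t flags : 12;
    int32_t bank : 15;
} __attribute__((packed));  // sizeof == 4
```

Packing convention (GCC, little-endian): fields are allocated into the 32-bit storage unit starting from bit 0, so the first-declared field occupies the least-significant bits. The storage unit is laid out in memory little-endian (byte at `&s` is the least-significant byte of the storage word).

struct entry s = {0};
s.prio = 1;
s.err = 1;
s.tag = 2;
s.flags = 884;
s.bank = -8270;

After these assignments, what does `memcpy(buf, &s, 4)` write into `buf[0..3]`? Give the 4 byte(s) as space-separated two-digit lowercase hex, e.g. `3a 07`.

8b 6e 64 bf

prio (1b) val=1 bits=0x1 at bit 0: 0x00000001
err (1b) val=1 bits=0x1 at bit 1: 0x00000003
tag (3b) val=2 bits=0x2 at bit 2: 0x0000000b
flags (12b) val=884 bits=0x374 at bit 5: 0x00006e8b
bank (15b) val=-8270 bits=0x5fb2 at bit 17: 0xbf646e8b
word = 0xbf646e8b → little-endian bytes:
  [0]=0x8b  [1]=0x6e  [2]=0x64  [3]=0xbf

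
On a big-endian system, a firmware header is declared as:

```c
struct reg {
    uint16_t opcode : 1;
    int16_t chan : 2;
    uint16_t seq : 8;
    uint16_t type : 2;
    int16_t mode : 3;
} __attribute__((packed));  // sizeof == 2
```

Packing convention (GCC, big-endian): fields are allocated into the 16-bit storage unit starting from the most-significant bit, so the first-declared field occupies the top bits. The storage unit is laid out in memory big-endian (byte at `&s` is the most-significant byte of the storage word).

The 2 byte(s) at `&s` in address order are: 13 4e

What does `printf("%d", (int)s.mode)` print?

[0]=0x13 [1]=0x4e (big-endian) → word 0x134e
opcode [15+:1] = (word>>15) & 0x1 = 0
chan [13+:2] = (word>>13) & 0x3 = 0
seq [5+:8] = (word>>5) & 0xff = 154
type [3+:2] = (word>>3) & 0x3 = 1
mode [0+:3] = (word>>0) & 0x7 = 6  ←
mode signed 3b, MSB=1: 6 - 8 = -2

-2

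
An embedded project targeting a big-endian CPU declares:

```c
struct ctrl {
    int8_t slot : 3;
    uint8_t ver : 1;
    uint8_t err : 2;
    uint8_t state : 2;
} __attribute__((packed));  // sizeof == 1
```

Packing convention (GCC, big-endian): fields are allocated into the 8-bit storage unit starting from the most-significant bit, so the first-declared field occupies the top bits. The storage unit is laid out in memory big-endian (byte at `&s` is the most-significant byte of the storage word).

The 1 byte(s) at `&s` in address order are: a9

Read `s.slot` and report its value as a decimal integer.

[0]=0xa9 (big-endian) → word 0xa9
slot [5+:3] = (word>>5) & 0x7 = 5  ←
ver [4+:1] = (word>>4) & 0x1 = 0
err [2+:2] = (word>>2) & 0x3 = 2
state [0+:2] = (word>>0) & 0x3 = 1
slot signed 3b, MSB=1: 5 - 8 = -3

-3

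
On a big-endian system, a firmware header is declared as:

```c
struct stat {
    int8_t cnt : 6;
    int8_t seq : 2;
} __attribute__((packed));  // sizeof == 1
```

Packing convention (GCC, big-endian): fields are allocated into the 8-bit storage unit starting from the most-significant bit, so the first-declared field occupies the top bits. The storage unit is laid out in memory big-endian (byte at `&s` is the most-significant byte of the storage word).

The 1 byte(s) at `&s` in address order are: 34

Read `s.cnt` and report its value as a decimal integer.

13

[0]=0x34 (big-endian) → word 0x34
cnt:6 @ bit 2 → (0x34>>2)&0x3f = 0xd  ←
seq:2 @ bit 0 → (0x34>>0)&0x3 = 0x0
cnt signed 6b, MSB=0: value = 13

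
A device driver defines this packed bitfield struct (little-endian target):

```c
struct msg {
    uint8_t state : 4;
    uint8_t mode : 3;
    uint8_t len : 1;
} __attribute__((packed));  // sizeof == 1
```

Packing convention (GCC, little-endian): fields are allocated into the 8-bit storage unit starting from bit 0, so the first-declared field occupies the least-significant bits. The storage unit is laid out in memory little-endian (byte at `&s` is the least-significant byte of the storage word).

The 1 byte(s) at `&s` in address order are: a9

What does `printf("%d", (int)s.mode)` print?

[0]=0xa9 (little-endian) → word 0xa9
state:4 @ bit 0 → (0xa9>>0)&0xf = 0x9
mode:3 @ bit 4 → (0xa9>>4)&0x7 = 0x2  ←
len:1 @ bit 7 → (0xa9>>7)&0x1 = 0x1

2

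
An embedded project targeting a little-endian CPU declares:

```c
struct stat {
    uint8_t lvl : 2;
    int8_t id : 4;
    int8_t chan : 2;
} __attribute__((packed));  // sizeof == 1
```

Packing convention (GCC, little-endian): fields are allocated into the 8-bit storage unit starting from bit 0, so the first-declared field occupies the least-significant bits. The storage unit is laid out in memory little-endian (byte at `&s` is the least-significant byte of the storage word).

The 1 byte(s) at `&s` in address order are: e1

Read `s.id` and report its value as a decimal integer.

-8

[0]=0xe1 (little-endian) → word 0xe1
lvl [0+:2] = (word>>0) & 0x3 = 1
id [2+:4] = (word>>2) & 0xf = 8  ←
chan [6+:2] = (word>>6) & 0x3 = 3
id signed 4b, MSB=1: 8 - 16 = -8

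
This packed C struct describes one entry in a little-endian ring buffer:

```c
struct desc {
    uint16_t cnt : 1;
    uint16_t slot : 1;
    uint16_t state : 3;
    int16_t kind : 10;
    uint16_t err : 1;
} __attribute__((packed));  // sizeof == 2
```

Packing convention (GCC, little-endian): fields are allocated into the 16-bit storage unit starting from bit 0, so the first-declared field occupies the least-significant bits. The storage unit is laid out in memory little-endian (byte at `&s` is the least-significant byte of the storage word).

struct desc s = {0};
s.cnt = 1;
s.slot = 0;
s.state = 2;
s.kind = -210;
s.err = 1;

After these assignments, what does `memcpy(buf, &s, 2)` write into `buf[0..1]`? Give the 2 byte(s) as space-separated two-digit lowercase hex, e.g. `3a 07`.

c9 e5

[0+:1] cnt=1 & 0x1 = 0x1; word=0x0001
[1+:1] slot=0 & 0x1 = 0x0; word=0x0001
[2+:3] state=2 & 0x7 = 0x2; word=0x0009
[5+:10] kind=-210 & 0x3ff = 0x32e; word=0x65c9
[15+:1] err=1 & 0x1 = 0x1; word=0xe5c9
word = 0xe5c9 → little-endian bytes:
  [0]=0xc9  [1]=0xe5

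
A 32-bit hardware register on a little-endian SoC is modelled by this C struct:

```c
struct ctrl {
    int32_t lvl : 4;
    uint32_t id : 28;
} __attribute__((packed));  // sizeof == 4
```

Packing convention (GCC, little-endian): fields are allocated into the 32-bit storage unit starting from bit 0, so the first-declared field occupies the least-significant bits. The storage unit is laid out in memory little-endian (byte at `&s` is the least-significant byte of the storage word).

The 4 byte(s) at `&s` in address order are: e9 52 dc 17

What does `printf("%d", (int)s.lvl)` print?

[0]=0xe9 [1]=0x52 [2]=0xdc [3]=0x17 (little-endian) → word 0x17dc52e9
lvl [0+:4] = (word>>0) & 0xf = 9  ←
id [4+:28] = (word>>4) & 0xfffffff = 25019694
lvl signed 4b, MSB=1: 9 - 16 = -7

-7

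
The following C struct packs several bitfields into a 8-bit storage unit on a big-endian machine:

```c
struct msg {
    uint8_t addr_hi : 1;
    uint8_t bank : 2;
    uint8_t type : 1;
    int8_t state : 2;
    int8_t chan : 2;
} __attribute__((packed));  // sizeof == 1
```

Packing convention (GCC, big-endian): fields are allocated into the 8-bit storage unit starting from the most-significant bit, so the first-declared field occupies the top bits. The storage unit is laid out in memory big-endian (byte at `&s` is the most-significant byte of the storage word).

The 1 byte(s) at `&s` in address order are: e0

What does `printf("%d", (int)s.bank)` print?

3

[0]=0xe0 (big-endian) → word 0xe0
addr_hi [7+:1] = (word>>7) & 0x1 = 1
bank [5+:2] = (word>>5) & 0x3 = 3  ←
type [4+:1] = (word>>4) & 0x1 = 0
state [2+:2] = (word>>2) & 0x3 = 0
chan [0+:2] = (word>>0) & 0x3 = 0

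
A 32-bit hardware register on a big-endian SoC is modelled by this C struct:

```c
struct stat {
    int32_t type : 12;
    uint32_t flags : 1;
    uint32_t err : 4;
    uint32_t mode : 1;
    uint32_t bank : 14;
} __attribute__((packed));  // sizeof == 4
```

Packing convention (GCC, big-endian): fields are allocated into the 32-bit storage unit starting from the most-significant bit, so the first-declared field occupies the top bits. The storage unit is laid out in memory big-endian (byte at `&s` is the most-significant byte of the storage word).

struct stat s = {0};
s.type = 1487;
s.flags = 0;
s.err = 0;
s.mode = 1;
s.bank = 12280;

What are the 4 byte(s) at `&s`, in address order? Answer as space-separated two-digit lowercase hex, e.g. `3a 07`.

5c f0 6f f8

type:12 = 1487 → 0x5cf << 20 → word 0x5cf00000
flags:1 = 0 → 0x0 << 19 → word 0x5cf00000
err:4 = 0 → 0x0 << 15 → word 0x5cf00000
mode:1 = 1 → 0x1 << 14 → word 0x5cf04000
bank:14 = 12280 → 0x2ff8 << 0 → word 0x5cf06ff8
word = 0x5cf06ff8 → big-endian bytes:
  [0]=0x5c  [1]=0xf0  [2]=0x6f  [3]=0xf8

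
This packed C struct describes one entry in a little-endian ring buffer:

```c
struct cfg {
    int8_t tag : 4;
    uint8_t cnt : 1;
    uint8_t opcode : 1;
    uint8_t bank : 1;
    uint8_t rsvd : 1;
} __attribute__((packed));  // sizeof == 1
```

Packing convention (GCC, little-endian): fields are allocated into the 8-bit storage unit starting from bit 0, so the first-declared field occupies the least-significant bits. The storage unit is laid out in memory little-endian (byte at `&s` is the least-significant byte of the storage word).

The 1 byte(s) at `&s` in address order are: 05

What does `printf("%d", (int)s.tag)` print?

[0]=0x05 (little-endian) → word 0x05
tag:4 @ bit 0 → (0x05>>0)&0xf = 0x5  ←
cnt:1 @ bit 4 → (0x05>>4)&0x1 = 0x0
opcode:1 @ bit 5 → (0x05>>5)&0x1 = 0x0
bank:1 @ bit 6 → (0x05>>6)&0x1 = 0x0
rsvd:1 @ bit 7 → (0x05>>7)&0x1 = 0x0
tag signed 4b, MSB=0: value = 5

5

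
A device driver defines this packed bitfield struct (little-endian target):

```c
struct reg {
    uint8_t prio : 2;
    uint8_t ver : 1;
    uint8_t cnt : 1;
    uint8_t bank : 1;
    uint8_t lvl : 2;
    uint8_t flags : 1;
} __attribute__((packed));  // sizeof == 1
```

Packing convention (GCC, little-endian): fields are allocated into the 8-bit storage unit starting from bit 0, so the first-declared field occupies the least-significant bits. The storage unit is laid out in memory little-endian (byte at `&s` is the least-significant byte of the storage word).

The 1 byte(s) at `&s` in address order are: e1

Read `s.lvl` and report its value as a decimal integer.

3

[0]=0xe1 (little-endian) → word 0xe1
prio [0+:2] = (word>>0) & 0x3 = 1
ver [2+:1] = (word>>2) & 0x1 = 0
cnt [3+:1] = (word>>3) & 0x1 = 0
bank [4+:1] = (word>>4) & 0x1 = 0
lvl [5+:2] = (word>>5) & 0x3 = 3  ←
flags [7+:1] = (word>>7) & 0x1 = 1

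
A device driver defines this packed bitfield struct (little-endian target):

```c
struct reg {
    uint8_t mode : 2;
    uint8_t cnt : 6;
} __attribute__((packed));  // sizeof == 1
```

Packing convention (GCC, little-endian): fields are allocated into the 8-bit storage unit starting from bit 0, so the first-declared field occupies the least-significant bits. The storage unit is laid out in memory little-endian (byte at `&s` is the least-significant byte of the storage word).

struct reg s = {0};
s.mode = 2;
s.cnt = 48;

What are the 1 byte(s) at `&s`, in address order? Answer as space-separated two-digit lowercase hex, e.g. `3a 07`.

c2

[0+:2] mode=2 & 0x3 = 0x2; word=0x02
[2+:6] cnt=48 & 0x3f = 0x30; word=0xc2
word = 0xc2 → little-endian bytes:
  [0]=0xc2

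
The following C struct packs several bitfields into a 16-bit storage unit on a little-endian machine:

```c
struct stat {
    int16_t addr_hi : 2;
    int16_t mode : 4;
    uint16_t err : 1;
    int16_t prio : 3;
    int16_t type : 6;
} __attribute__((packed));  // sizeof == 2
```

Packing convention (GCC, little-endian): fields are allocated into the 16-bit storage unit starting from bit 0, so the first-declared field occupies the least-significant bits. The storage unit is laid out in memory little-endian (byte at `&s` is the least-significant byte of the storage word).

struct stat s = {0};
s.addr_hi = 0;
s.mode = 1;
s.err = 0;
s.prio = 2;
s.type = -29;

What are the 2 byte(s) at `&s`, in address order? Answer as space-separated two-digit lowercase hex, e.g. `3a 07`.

04 8d

addr_hi (2b) val=0 bits=0x0 at bit 0: 0x0000
mode (4b) val=1 bits=0x1 at bit 2: 0x0004
err (1b) val=0 bits=0x0 at bit 6: 0x0004
prio (3b) val=2 bits=0x2 at bit 7: 0x0104
type (6b) val=-29 bits=0x23 at bit 10: 0x8d04
word = 0x8d04 → little-endian bytes:
  [0]=0x04  [1]=0x8d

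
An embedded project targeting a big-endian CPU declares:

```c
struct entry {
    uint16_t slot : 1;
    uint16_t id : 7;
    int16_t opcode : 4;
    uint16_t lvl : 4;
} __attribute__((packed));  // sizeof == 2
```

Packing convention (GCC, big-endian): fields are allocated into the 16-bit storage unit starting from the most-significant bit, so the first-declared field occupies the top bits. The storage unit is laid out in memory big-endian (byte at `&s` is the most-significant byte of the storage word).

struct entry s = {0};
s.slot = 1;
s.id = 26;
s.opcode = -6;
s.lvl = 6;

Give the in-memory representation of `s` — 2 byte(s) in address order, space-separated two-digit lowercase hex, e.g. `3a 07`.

9a a6

slot (1b) val=1 bits=0x1 at bit 15: 0x8000
id (7b) val=26 bits=0x1a at bit 8: 0x9a00
opcode (4b) val=-6 bits=0xa at bit 4: 0x9aa0
lvl (4b) val=6 bits=0x6 at bit 0: 0x9aa6
word = 0x9aa6 → big-endian bytes:
  [0]=0x9a  [1]=0xa6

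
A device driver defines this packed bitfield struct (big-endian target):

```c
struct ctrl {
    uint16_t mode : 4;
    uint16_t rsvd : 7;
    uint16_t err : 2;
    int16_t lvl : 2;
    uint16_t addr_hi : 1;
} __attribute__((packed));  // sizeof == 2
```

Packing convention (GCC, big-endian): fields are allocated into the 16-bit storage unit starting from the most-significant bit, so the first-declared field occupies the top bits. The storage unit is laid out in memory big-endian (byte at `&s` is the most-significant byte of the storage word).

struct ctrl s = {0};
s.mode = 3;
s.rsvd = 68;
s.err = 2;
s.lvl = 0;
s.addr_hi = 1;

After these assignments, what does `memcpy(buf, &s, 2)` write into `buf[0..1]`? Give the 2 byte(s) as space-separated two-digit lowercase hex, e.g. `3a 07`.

38 91

mode:4 = 3 → 0x3 << 12 → word 0x3000
rsvd:7 = 68 → 0x44 << 5 → word 0x3880
err:2 = 2 → 0x2 << 3 → word 0x3890
lvl:2 = 0 → 0x0 << 1 → word 0x3890
addr_hi:1 = 1 → 0x1 << 0 → word 0x3891
word = 0x3891 → big-endian bytes:
  [0]=0x38  [1]=0x91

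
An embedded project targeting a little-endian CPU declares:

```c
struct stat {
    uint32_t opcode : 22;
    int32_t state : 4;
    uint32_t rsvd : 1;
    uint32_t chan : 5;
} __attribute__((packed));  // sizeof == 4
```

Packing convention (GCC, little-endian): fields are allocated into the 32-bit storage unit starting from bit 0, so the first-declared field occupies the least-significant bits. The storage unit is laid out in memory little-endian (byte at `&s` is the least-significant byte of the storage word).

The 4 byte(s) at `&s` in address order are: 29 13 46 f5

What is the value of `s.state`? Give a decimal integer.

5

[0]=0x29 [1]=0x13 [2]=0x46 [3]=0xf5 (little-endian) → word 0xf5461329
opcode [0+:22] = (word>>0) & 0x3fffff = 398121
state [22+:4] = (word>>22) & 0xf = 5  ←
rsvd [26+:1] = (word>>26) & 0x1 = 1
chan [27+:5] = (word>>27) & 0x1f = 30
state signed 4b, MSB=0: value = 5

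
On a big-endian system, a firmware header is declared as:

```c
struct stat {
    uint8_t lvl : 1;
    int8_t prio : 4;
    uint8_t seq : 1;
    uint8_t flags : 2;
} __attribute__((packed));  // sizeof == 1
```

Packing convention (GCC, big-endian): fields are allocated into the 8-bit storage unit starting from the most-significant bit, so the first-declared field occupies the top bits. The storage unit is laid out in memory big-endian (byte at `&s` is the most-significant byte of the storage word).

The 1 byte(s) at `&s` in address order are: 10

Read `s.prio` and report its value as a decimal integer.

2

[0]=0x10 (big-endian) → word 0x10
lvl:1 @ bit 7 → (0x10>>7)&0x1 = 0x0
prio:4 @ bit 3 → (0x10>>3)&0xf = 0x2  ←
seq:1 @ bit 2 → (0x10>>2)&0x1 = 0x0
flags:2 @ bit 0 → (0x10>>0)&0x3 = 0x0
prio signed 4b, MSB=0: value = 2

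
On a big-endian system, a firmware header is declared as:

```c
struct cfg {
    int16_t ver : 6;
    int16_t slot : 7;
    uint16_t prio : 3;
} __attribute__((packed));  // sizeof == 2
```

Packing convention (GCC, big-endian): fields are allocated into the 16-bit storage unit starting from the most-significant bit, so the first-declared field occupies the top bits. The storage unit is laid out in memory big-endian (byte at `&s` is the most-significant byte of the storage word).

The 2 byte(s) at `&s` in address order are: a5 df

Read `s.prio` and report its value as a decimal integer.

7

[0]=0xa5 [1]=0xdf (big-endian) → word 0xa5df
ver [10+:6] = (word>>10) & 0x3f = 41
slot [3+:7] = (word>>3) & 0x7f = 59
prio [0+:3] = (word>>0) & 0x7 = 7  ←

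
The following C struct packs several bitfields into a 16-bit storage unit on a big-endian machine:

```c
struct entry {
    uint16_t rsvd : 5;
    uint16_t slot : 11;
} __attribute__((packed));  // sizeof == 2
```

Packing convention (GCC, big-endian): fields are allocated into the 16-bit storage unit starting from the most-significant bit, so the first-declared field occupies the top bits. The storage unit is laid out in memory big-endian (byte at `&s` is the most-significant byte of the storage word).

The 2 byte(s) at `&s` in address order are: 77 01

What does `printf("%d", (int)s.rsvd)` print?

[0]=0x77 [1]=0x01 (big-endian) → word 0x7701
rsvd:5 @ bit 11 → (0x7701>>11)&0x1f = 0xe  ←
slot:11 @ bit 0 → (0x7701>>0)&0x7ff = 0x701

14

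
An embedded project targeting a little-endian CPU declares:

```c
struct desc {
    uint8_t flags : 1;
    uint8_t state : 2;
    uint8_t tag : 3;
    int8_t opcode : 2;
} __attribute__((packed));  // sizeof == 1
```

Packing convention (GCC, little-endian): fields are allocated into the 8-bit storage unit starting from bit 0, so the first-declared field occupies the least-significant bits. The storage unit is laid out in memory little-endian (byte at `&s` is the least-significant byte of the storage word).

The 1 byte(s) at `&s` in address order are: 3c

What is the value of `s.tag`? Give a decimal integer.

7

[0]=0x3c (little-endian) → word 0x3c
flags [0+:1] = (word>>0) & 0x1 = 0
state [1+:2] = (word>>1) & 0x3 = 2
tag [3+:3] = (word>>3) & 0x7 = 7  ←
opcode [6+:2] = (word>>6) & 0x3 = 0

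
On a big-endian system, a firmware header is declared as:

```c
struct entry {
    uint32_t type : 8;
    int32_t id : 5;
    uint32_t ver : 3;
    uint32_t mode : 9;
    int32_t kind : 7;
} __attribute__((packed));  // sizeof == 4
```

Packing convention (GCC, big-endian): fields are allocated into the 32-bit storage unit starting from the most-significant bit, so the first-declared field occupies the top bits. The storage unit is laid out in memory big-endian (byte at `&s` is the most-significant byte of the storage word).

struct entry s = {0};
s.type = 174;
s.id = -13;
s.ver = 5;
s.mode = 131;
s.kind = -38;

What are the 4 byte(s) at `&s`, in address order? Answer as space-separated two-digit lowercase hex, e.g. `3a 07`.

ae 9d 41 da

[24+:8] type=174 & 0xff = 0xae; word=0xae000000
[19+:5] id=-13 & 0x1f = 0x13; word=0xae980000
[16+:3] ver=5 & 0x7 = 0x5; word=0xae9d0000
[7+:9] mode=131 & 0x1ff = 0x83; word=0xae9d4180
[0+:7] kind=-38 & 0x7f = 0x5a; word=0xae9d41da
word = 0xae9d41da → big-endian bytes:
  [0]=0xae  [1]=0x9d  [2]=0x41  [3]=0xda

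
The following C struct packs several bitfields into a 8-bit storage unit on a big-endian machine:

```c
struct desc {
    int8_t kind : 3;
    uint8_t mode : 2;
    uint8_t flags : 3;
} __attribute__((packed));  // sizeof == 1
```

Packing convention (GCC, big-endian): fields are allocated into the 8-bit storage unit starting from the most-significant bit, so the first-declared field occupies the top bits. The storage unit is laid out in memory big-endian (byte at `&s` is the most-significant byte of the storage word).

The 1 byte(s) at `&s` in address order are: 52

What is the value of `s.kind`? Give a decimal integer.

2

[0]=0x52 (big-endian) → word 0x52
kind:3 @ bit 5 → (0x52>>5)&0x7 = 0x2  ←
mode:2 @ bit 3 → (0x52>>3)&0x3 = 0x2
flags:3 @ bit 0 → (0x52>>0)&0x7 = 0x2
kind signed 3b, MSB=0: value = 2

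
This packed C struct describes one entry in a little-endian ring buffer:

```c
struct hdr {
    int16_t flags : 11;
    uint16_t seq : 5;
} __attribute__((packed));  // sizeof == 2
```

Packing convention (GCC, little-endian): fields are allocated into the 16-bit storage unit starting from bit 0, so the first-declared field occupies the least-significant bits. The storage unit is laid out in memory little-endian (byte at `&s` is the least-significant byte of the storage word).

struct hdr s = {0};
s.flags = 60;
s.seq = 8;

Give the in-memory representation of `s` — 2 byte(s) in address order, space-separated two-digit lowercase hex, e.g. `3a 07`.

flags:11 = 60 → 0x3c << 0 → word 0x003c
seq:5 = 8 → 0x8 << 11 → word 0x403c
word = 0x403c → little-endian bytes:
  [0]=0x3c  [1]=0x40

3c 40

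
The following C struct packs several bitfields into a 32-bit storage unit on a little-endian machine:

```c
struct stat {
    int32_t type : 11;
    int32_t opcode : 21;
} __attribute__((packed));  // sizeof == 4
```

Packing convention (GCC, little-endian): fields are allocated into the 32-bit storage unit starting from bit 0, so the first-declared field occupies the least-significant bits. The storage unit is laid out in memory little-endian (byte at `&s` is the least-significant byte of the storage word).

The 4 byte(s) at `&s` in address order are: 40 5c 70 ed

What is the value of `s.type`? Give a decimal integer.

-960

[0]=0x40 [1]=0x5c [2]=0x70 [3]=0xed (little-endian) → word 0xed705c40
type [0+:11] = (word>>0) & 0x7ff = 1088  ←
opcode [11+:21] = (word>>11) & 0x1fffff = 1945099
type signed 11b, MSB=1: 1088 - 2048 = -960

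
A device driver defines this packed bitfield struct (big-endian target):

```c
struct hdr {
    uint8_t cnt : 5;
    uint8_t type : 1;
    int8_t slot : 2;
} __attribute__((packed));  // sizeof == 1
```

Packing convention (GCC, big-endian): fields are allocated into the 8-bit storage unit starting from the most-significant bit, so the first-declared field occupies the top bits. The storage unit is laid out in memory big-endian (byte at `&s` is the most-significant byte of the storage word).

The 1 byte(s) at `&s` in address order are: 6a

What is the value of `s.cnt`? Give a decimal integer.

[0]=0x6a (big-endian) → word 0x6a
cnt [3+:5] = (word>>3) & 0x1f = 13  ←
type [2+:1] = (word>>2) & 0x1 = 0
slot [0+:2] = (word>>0) & 0x3 = 2

13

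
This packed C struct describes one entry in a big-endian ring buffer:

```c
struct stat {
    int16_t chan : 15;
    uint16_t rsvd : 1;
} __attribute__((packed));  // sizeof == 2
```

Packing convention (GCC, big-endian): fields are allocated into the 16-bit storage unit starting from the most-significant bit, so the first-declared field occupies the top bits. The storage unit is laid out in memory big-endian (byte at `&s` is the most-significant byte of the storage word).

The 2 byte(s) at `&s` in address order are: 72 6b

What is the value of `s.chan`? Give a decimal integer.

[0]=0x72 [1]=0x6b (big-endian) → word 0x726b
chan [1+:15] = (word>>1) & 0x7fff = 14645  ←
rsvd [0+:1] = (word>>0) & 0x1 = 1
chan signed 15b, MSB=0: value = 14645

14645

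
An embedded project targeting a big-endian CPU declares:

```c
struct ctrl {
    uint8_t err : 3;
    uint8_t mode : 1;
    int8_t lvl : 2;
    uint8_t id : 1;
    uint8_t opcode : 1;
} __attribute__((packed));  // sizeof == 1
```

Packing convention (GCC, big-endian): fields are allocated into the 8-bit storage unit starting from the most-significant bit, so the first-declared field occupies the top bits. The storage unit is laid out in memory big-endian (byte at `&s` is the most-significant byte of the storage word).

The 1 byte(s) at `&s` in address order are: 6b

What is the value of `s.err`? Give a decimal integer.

3

[0]=0x6b (big-endian) → word 0x6b
err [5+:3] = (word>>5) & 0x7 = 3  ←
mode [4+:1] = (word>>4) & 0x1 = 0
lvl [2+:2] = (word>>2) & 0x3 = 2
id [1+:1] = (word>>1) & 0x1 = 1
opcode [0+:1] = (word>>0) & 0x1 = 1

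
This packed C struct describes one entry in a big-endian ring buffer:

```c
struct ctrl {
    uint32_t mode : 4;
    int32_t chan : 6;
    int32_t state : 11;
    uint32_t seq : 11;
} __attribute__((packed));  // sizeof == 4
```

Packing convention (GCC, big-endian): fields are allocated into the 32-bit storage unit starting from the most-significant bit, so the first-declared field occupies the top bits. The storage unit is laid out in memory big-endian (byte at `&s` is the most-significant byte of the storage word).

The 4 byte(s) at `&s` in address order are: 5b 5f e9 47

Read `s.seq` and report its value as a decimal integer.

327

[0]=0x5b [1]=0x5f [2]=0xe9 [3]=0x47 (big-endian) → word 0x5b5fe947
mode [28+:4] = (word>>28) & 0xf = 5
chan [22+:6] = (word>>22) & 0x3f = 45
state [11+:11] = (word>>11) & 0x7ff = 1021
seq [0+:11] = (word>>0) & 0x7ff = 327  ←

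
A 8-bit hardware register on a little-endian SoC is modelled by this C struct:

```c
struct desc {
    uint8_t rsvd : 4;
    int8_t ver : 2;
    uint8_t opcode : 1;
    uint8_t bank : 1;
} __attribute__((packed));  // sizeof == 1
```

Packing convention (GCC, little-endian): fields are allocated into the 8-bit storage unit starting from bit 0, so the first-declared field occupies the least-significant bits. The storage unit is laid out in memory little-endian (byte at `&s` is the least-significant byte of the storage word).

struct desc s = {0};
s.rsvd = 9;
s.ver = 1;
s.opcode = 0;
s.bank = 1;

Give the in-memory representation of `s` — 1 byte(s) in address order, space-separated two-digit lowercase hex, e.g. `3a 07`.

rsvd (4b) val=9 bits=0x9 at bit 0: 0x09
ver (2b) val=1 bits=0x1 at bit 4: 0x19
opcode (1b) val=0 bits=0x0 at bit 6: 0x19
bank (1b) val=1 bits=0x1 at bit 7: 0x99
word = 0x99 → little-endian bytes:
  [0]=0x99

99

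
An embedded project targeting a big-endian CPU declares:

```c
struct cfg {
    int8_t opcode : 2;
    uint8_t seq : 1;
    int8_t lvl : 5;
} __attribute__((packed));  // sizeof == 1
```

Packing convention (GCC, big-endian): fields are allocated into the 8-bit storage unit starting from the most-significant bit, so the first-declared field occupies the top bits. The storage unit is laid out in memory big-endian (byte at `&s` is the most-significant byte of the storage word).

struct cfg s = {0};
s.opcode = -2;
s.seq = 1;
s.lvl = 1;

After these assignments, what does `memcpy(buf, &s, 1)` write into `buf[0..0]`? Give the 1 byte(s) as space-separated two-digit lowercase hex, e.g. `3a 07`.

a1

opcode (2b) val=-2 bits=0x2 at bit 6: 0x80
seq (1b) val=1 bits=0x1 at bit 5: 0xa0
lvl (5b) val=1 bits=0x1 at bit 0: 0xa1
word = 0xa1 → big-endian bytes:
  [0]=0xa1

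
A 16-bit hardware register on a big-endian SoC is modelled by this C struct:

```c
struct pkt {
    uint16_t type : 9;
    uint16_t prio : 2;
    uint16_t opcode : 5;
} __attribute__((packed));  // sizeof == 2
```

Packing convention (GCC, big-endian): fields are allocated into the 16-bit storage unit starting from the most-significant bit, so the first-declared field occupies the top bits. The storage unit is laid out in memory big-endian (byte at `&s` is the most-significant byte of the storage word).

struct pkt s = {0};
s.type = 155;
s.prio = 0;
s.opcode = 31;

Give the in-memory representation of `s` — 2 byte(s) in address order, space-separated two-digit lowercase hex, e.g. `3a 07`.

4d 9f

type (9b) val=155 bits=0x9b at bit 7: 0x4d80
prio (2b) val=0 bits=0x0 at bit 5: 0x4d80
opcode (5b) val=31 bits=0x1f at bit 0: 0x4d9f
word = 0x4d9f → big-endian bytes:
  [0]=0x4d  [1]=0x9f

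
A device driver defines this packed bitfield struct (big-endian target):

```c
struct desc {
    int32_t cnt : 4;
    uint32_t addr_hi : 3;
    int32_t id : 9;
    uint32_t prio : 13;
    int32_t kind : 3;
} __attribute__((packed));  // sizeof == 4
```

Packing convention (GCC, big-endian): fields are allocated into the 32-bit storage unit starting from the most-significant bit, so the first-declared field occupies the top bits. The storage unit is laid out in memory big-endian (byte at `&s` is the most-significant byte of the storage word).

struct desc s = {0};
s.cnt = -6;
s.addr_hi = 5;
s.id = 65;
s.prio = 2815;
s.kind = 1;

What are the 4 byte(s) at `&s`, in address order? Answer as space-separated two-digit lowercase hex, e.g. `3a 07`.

aa 41 57 f9

cnt (4b) val=-6 bits=0xa at bit 28: 0xa0000000
addr_hi (3b) val=5 bits=0x5 at bit 25: 0xaa000000
id (9b) val=65 bits=0x41 at bit 16: 0xaa410000
prio (13b) val=2815 bits=0xaff at bit 3: 0xaa4157f8
kind (3b) val=1 bits=0x1 at bit 0: 0xaa4157f9
word = 0xaa4157f9 → big-endian bytes:
  [0]=0xaa  [1]=0x41  [2]=0x57  [3]=0xf9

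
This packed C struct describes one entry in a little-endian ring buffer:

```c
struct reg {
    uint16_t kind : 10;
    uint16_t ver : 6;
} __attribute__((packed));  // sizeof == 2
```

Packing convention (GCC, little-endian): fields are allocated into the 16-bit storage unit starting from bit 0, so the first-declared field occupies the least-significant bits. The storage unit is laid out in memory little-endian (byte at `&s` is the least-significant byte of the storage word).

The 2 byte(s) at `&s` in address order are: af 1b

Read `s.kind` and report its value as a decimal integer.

943

[0]=0xaf [1]=0x1b (little-endian) → word 0x1baf
kind [0+:10] = (word>>0) & 0x3ff = 943  ←
ver [10+:6] = (word>>10) & 0x3f = 6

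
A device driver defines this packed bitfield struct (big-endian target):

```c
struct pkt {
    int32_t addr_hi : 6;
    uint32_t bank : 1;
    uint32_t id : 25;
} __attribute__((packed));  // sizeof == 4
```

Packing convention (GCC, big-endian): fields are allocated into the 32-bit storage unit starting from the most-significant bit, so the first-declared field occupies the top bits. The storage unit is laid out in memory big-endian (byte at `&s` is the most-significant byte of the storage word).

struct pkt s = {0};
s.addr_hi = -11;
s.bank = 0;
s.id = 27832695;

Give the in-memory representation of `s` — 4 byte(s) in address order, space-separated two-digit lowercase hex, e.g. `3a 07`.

d5 a8 b1 77

addr_hi:6 = -11 → 0x35 << 26 → word 0xd4000000
bank:1 = 0 → 0x0 << 25 → word 0xd4000000
id:25 = 27832695 → 0x1a8b177 << 0 → word 0xd5a8b177
word = 0xd5a8b177 → big-endian bytes:
  [0]=0xd5  [1]=0xa8  [2]=0xb1  [3]=0x77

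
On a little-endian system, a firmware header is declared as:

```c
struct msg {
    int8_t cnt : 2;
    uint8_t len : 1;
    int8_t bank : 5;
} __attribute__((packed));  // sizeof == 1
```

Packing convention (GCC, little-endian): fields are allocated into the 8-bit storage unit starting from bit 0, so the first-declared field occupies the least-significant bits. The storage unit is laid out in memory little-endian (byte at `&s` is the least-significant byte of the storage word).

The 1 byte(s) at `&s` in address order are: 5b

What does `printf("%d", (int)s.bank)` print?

[0]=0x5b (little-endian) → word 0x5b
cnt:2 @ bit 0 → (0x5b>>0)&0x3 = 0x3
len:1 @ bit 2 → (0x5b>>2)&0x1 = 0x0
bank:5 @ bit 3 → (0x5b>>3)&0x1f = 0xb  ←
bank signed 5b, MSB=0: value = 11

11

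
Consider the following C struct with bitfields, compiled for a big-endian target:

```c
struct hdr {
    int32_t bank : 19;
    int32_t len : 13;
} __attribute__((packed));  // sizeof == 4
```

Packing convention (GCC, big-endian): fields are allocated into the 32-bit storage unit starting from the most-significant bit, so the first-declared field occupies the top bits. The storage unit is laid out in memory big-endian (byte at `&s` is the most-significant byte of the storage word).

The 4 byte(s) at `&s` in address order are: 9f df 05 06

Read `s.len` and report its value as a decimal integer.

1286

[0]=0x9f [1]=0xdf [2]=0x05 [3]=0x06 (big-endian) → word 0x9fdf0506
bank:19 @ bit 13 → (0x9fdf0506>>13)&0x7ffff = 0x4fef8
len:13 @ bit 0 → (0x9fdf0506>>0)&0x1fff = 0x506  ←
len signed 13b, MSB=0: value = 1286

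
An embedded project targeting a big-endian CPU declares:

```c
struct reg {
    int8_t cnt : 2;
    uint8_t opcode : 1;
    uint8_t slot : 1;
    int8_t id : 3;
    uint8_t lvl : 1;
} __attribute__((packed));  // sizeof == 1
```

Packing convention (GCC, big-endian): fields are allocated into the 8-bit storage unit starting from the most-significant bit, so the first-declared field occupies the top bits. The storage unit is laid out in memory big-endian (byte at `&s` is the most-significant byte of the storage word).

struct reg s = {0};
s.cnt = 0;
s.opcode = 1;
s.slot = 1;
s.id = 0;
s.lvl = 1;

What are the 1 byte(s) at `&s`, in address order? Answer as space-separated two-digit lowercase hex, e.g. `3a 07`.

31

[6+:2] cnt=0 & 0x3 = 0x0; word=0x00
[5+:1] opcode=1 & 0x1 = 0x1; word=0x20
[4+:1] slot=1 & 0x1 = 0x1; word=0x30
[1+:3] id=0 & 0x7 = 0x0; word=0x30
[0+:1] lvl=1 & 0x1 = 0x1; word=0x31
word = 0x31 → big-endian bytes:
  [0]=0x31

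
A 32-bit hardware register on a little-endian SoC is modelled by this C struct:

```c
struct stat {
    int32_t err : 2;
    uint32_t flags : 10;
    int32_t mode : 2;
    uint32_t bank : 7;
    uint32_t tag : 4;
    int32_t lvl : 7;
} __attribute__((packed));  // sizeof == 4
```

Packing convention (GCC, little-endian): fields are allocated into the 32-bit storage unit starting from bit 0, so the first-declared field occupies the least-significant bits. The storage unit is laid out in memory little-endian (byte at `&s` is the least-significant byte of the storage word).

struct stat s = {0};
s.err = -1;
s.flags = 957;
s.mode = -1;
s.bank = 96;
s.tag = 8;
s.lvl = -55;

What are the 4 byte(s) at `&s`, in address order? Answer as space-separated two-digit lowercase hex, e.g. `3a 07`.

err (2b) val=-1 bits=0x3 at bit 0: 0x00000003
flags (10b) val=957 bits=0x3bd at bit 2: 0x00000ef7
mode (2b) val=-1 bits=0x3 at bit 12: 0x00003ef7
bank (7b) val=96 bits=0x60 at bit 14: 0x00183ef7
tag (4b) val=8 bits=0x8 at bit 21: 0x01183ef7
lvl (7b) val=-55 bits=0x49 at bit 25: 0x93183ef7
word = 0x93183ef7 → little-endian bytes:
  [0]=0xf7  [1]=0x3e  [2]=0x18  [3]=0x93

f7 3e 18 93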